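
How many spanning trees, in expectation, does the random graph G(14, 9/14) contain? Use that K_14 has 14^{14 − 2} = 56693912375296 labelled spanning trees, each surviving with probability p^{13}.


K_14 has 14^{14 − 2} = 56693912375296 labelled spanning trees.
For each such spanning tree H, let X_H = 1 if all 13 edges of H are present in G. Then P[X_H = 1] = p^{13} = (9/14)^{13} = 2541865828329/793714773254144.
By linearity: E[X] = Σ_H E[X_H] = 56693912375296 · p^{13} = 56693912375296 · 2541865828329/793714773254144 = 2541865828329/14.
Numerically: E[X] ≈ 1.8156e+11.

E[X] = 56693912375296 · (9/14)^{13} = 2541865828329/14 ≈ 1.8156e+11.


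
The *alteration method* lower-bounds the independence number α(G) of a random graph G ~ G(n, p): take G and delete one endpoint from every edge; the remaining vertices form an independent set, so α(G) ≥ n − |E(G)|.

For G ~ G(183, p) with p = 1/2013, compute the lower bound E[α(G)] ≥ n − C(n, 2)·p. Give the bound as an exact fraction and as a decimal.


E[|E(G)|] = C(183, 2)·p = 16653 · (1/2013) = 91/11.
E[α(G)] ≥ n − E[|E(G)|] = 183 − 91/11 = 1922/11.
Numerically: ≈ 174.727.
(This is only a lower bound; the true E[α(G)] may be larger.)

E[α(G)] ≥ 1922/11 ≈ 174.727.


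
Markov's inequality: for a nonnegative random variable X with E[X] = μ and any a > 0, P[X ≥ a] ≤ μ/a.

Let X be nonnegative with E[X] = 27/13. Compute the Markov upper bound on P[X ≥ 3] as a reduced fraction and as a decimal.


μ = E[X] = 27/13, a = 3.
Markov: P[X ≥ 3] ≤ μ/a = (27/13)/3 = 9/13.
Numerically: ≈ 0.6923.
(Since a = 3 > μ = 2.0769, the bound 9/13 is < 1 and informative.)

P[X ≥ 3] ≤ 9/13 ≈ 0.6923.


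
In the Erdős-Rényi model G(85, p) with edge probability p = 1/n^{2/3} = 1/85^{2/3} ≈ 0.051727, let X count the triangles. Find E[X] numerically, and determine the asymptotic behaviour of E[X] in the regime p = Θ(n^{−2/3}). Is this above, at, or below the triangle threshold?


Number of potential triangles: C(85, 3) = 98770.
Each occurs with probability p³ ≈ (0.051727)³ ≈ 1.3840830e-04.
By linearity: E[X] = C(85, 3)·p³ ≈ 98770 · 1.3840830e-04 ≈ 13.67059.
Since α = 2/3 < 1, p = c/n^{2/3} ≫ 1/n is above the triangle threshold p ~ 1/n. Asymptotically E[X] ~ (c³/6)·n^{3(1−α)} = (1³/6)·n^{1} → ∞; triangles are abundant w.h.p.

E[X] ≈ 13.67059; in regime p = Θ(1/n^{2/3}) E[X] diverges (above the triangle threshold p ~ 1/n).


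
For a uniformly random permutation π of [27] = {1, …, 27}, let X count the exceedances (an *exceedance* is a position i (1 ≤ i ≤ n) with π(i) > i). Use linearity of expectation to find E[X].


Write X = Σ_{i=1}^{27} X_i, where X_i = 1_{π(i) > i}.
For each fixed i, π(i) is uniform over {1, …, 27} (marginal of a uniform permutation), so P[π(i) > i] = (n − i)/n. Summing: Σ_{i=1}^{27} (n − i)/n = (0 + 1 + … + 26)/27 = 27(27 − 1)/(2·27) = (27 − 1)/2.
Hence E[X] = Σ_{i=1}^{27} (27 − i)/27 = 13 ≈ 13.0000.

E[X] = 13 = 13.0000.


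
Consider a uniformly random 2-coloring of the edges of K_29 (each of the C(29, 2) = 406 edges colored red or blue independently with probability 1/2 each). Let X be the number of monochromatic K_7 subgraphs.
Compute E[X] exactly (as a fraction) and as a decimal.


Let X = Σ_S X_S over the C(29, 7) = 1560780 subsets S of size 7, where X_S = 1 if the K_7 on S is monochromatic.
For a fixed S, the K_7 on S has C(7, 2) = 21 edges. P[all 21 edges red] = (1/2)^21, and likewise for blue, so P[monochromatic] = 2·(1/2)^21 = 2^{1 − 21} = 1/1048576.
By linearity: E[X] = C(29, 7) · 2^{1 − 21} = 1560780 · 1/1048576 = 390195/262144.
Numerically: E[X] ≈ 1.488.

E[X] = C(29,7)·2^(1−C(7,2)) = 390195/262144 ≈ 1.488.


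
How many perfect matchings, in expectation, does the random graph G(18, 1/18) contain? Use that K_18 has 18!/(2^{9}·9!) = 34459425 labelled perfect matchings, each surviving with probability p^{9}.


K_18 has 18!/(2^{9}·9!) = 34459425 labelled perfect matchings.
For each such perfect matching H, let X_H = 1 if all 9 edges of H are present in G. Then P[X_H = 1] = p^{9} = (1/18)^{9} = 1/198359290368.
By linearity: E[X] = Σ_H E[X_H] = 34459425 · p^{9} = 34459425 · 1/198359290368 = 425425/2448880128.
Numerically: E[X] ≈ 0.00017372.

E[X] = 34459425 · (1/18)^{9} = 425425/2448880128 ≈ 0.00017372.


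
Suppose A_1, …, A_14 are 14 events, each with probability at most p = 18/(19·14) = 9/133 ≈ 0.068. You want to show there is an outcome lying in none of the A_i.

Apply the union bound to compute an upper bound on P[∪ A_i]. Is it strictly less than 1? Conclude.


Union bound: P[∪_{i=1}^{14} A_i] ≤ Σ_i P[A_i] ≤ 14·p = 14·(9/133) = 18/19.
Numerically: 18/19 ≈ 0.947.
Is 18/19 < 1? YES.
Since P[∪ A_i] ≤ 18/19 < 1, the complement has P[∩ A_i^c] ≥ 1 − 18/19 = 1/19 > 0, so some outcome avoids every A_i.

14·p = 18/19 ≈ 0.947; existence CERTIFIED by the union bound.


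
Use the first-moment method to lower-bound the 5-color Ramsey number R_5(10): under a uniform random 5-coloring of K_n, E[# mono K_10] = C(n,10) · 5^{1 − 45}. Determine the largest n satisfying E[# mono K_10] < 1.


We need C(n, 10) · 5^{1 − 45} < 1, i.e. C(n, 10) < 5^{45 − 1} = 5684341886080801486968994140625.
Check values of n near the boundary:
  n = 5388: C(5388, 10) = 5634865093375880654852250419586; 5634865093375880654852250419586 < 5684341886080801486968994140625? YES
  n = 5389: C(5389, 10) = 5645340767466558997768874792926; 5645340767466558997768874792926 < 5684341886080801486968994140625? YES
  n = 5390: C(5390, 10) = 5655833965919099070255434039753; 5655833965919099070255434039753 < 5684341886080801486968994140625? YES
  n = 5391: C(5391, 10) = 5666344714787188828795213697883; 5666344714787188828795213697883 < 5684341886080801486968994140625? YES
  n = 5392: C(5392, 10) = 5676873040158402483252283957448; 5676873040158402483252283957448 < 5684341886080801486968994140625? YES
  n = 5393: C(5393, 10) = 5687418968154238267170642278008; 5687418968154238267170642278008 < 5684341886080801486968994140625? NO
  n = 5394: C(5394, 10) = 5697982524930156243149785372878; 5697982524930156243149785372878 < 5684341886080801486968994140625? NO
  n = 5395: C(5395, 10) = 5708563736675616143322765475706; 5708563736675616143322765475706 < 5684341886080801486968994140625? NO
The largest n with C(n, 10) < 5684341886080801486968994140625 is n = 5392 (where E[X] = 5676873040158402483252283957448/5684341886080801486968994140625 ≈ 0.99869). Hence R_5(10) > 5392, i.e. R_5(10) ≥ 5393.

Largest n = 5392; hence R_5(10) > 5392.


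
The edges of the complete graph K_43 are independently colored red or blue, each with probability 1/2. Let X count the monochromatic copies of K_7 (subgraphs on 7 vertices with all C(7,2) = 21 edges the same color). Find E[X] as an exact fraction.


Let X = Σ_S X_S over the C(43, 7) = 32224114 subsets S of size 7, where X_S = 1 if the K_7 on S is monochromatic.
For a fixed S, the K_7 on S has C(7, 2) = 21 edges. P[all 21 edges red] = (1/2)^21, and likewise for blue, so P[monochromatic] = 2·(1/2)^21 = 2^{1 − 21} = 1/1048576.
By linearity: E[X] = C(43, 7) · 2^{1 − 21} = 32224114 · 1/1048576 = 16112057/524288.
Numerically: E[X] ≈ 30.731.

E[X] = C(43,7)·2^(1−C(7,2)) = 16112057/524288 ≈ 30.731.


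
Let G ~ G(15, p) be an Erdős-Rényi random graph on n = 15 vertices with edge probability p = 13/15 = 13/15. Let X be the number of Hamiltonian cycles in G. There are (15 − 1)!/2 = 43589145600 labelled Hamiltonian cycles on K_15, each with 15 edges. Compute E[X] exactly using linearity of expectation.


K_15 has (15 − 1)!/2 = 43589145600 labelled Hamiltonian cycles.
For each such Hamiltonian cycle H, let X_H = 1 if all 15 edges of H are present in G. Then P[X_H = 1] = p^{15} = (13/15)^{15} = 51185893014090757/437893890380859375.
Summing the indicators: E[X] = Σ_H E[X_H] = 43589145600 · p^{15} = 43589145600 · 51185893014090757/437893890380859375 = 367267381606127548722176/72081298828125.
Numerically: E[X] ≈ 5.09518e+09.

E[X] = 43589145600 · (13/15)^{15} = 367267381606127548722176/72081298828125 ≈ 5.09518e+09.


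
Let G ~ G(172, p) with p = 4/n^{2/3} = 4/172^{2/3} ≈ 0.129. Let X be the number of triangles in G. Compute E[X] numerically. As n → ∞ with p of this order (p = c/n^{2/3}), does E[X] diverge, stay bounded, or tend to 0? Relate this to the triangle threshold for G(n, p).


Number of potential triangles: C(172, 3) = 833340.
Each occurs with probability p³ ≈ (0.129)³ ≈ 2.16333e-03.
By linearity: E[X] = C(172, 3)·p³ ≈ 833340 · 2.16333e-03 ≈ 1802.791.
Since α = 2/3 < 1, p = c/n^{2/3} ≫ 1/n is above the triangle threshold p ~ 1/n. Asymptotically E[X] ~ (c³/6)·n^{3(1−α)} = (4³/6)·n^{1} → ∞; triangles are abundant w.h.p.

E[X] ≈ 1802.791; in regime p = Θ(1/n^{2/3}) E[X] diverges (above the triangle threshold p ~ 1/n).


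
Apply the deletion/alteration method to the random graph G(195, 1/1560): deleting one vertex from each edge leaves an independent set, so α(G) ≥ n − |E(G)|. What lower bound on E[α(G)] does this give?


E[|E(G)|] = C(195, 2)·p = 18915 · (1/1560) = 97/8.
E[α(G)] ≥ n − E[|E(G)|] = 195 − 97/8 = 1463/8.
Numerically: ≈ 182.875000.
(This is only a lower bound; the true E[α(G)] may be larger.)

E[α(G)] ≥ 1463/8 ≈ 182.875000.


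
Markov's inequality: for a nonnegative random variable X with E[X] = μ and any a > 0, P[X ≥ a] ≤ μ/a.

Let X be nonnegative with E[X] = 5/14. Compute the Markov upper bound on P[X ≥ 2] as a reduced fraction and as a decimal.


μ = E[X] = 5/14, a = 2.
Markov: P[X ≥ 2] ≤ μ/a = (5/14)/2 = 5/28.
Numerically: ≈ 0.178571.
(Since a = 2 > μ = 0.357143, the bound 5/28 is < 1 and informative.)

P[X ≥ 2] ≤ 5/28 ≈ 0.178571.


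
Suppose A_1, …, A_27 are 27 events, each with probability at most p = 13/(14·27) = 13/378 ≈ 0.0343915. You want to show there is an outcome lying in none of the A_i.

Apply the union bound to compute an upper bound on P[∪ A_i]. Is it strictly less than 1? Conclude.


Union bound: P[∪_{i=1}^{27} A_i] ≤ Σ_i P[A_i] ≤ 27·p = 27·(13/378) = 13/14.
Numerically: 13/14 ≈ 0.9285714.
Is 13/14 < 1? YES.
Since P[∪ A_i] ≤ 13/14 < 1, the complement has P[∩ A_i^c] ≥ 1 − 13/14 = 1/14 > 0, so some outcome avoids every A_i.

27·p = 13/14 ≈ 0.9285714; existence CERTIFIED by the union bound.


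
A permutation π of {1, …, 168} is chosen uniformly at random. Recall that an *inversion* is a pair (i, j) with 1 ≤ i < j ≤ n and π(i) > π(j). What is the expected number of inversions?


Write X = Σ X_I over the C(168, 2) = 14028 pairs i < j, with X_I the indicator of one inversion.
There are 14028 indicators.
For each fixed pair i < j, the values π(i) and π(j) are two distinct elements of {1, …, 168} in uniformly random order; by symmetry P[π(i) > π(j)] = 1/2.
By linearity: E[X] = 14028 · (1/2) = C(168, 2) · (1/2) = 14028/2 = 7014 ≈ 7014.000.

E[X] = 7014 = 7014.000.


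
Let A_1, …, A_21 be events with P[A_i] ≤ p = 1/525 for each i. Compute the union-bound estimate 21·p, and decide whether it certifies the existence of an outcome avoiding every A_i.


Union bound: P[∪_{i=1}^{21} A_i] ≤ Σ_i P[A_i] ≤ 21·p = 21·(1/525) = 1/25.
Numerically: 1/25 ≈ 0.0400.
Is 1/25 < 1? YES.
Since P[∪ A_i] ≤ 1/25 < 1, the complement has P[∩ A_i^c] ≥ 1 − 1/25 = 24/25 > 0, so some outcome avoids every A_i.

21·p = 1/25 ≈ 0.0400; existence CERTIFIED by the union bound.


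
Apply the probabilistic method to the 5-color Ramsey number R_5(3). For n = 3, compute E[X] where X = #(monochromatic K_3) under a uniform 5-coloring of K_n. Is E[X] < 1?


E[X] = C(3, 3) · 5^{1 − 3} = 1 · 5^{−2} = 1/25.
As a reduced fraction: E[X] = 1/25 ≈ 0.04000.
Is E[X] < 1? YES.
Since E[X] < 1, there exists a 5-coloring of K_{3} with no monochromatic K_3; hence R_5(3) > 3.

E[X] = 1/25 ≈ 0.04000; E[X] < 1, so R_5(3) > 3.


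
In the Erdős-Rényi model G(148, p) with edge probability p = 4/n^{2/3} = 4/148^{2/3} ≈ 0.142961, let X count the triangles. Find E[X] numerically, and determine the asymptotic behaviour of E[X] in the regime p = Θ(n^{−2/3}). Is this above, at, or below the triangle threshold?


Number of potential triangles: C(148, 3) = 529396.
Each occurs with probability p³ ≈ (0.142961)³ ≈ 2.92184076e-03.
By linearity: E[X] = C(148, 3)·p³ ≈ 529396 · 2.92184076e-03 ≈ 1546.810811.
Since α = 2/3 < 1, p = c/n^{2/3} ≫ 1/n is above the triangle threshold p ~ 1/n. Asymptotically E[X] ~ (c³/6)·n^{3(1−α)} = (4³/6)·n^{1} → ∞; triangles are abundant w.h.p.

E[X] ≈ 1546.810811; in regime p = Θ(1/n^{2/3}) E[X] diverges (above the triangle threshold p ~ 1/n).


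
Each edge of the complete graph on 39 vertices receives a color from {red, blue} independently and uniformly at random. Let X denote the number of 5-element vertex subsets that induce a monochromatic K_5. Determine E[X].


Let X = Σ_S X_S over the C(39, 5) = 575757 subsets S of size 5, where X_S = 1 if the K_5 on S is monochromatic.
For a fixed S, the K_5 on S has C(5, 2) = 10 edges. P[all 10 edges red] = (1/2)^10, and likewise for blue, so P[monochromatic] = 2·(1/2)^10 = 2^{1 − 10} = 1/512.
By linearity: E[X] = C(39, 5) · 2^{1 − 10} = 575757 · 1/512 = 575757/512.
Numerically: E[X] ≈ 1124.52539.

E[X] = C(39,5)·2^(1−C(5,2)) = 575757/512 ≈ 1124.52539.


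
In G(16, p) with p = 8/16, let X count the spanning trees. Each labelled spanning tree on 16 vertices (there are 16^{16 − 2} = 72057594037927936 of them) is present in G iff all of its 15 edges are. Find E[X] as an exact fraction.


K_16 has 16^{16 − 2} = 72057594037927936 labelled spanning trees.
For each such spanning tree H, let X_H = 1 if all 15 edges of H are present in G. Then P[X_H = 1] = p^{15} = (1/2)^{15} = 1/32768.
By linearity: E[X] = Σ_H E[X_H] = 72057594037927936 · p^{15} = 72057594037927936 · 1/32768 = 2199023255552.
Numerically: E[X] ≈ 2.19902e+12.

E[X] = 72057594037927936 · (1/2)^{15} = 2199023255552 ≈ 2.19902e+12.


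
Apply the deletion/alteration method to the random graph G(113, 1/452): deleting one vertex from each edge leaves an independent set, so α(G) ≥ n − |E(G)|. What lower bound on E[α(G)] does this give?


E[|E(G)|] = C(113, 2)·p = 6328 · (1/452) = 14.
E[α(G)] ≥ n − E[|E(G)|] = 113 − 14 = 99.
Numerically: ≈ 99.0000.
(This is only a lower bound; the true E[α(G)] may be larger.)

E[α(G)] ≥ 99 ≈ 99.0000.


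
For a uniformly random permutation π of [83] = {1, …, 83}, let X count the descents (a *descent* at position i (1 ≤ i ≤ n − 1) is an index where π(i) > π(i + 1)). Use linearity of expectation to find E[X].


Write X = Σ X_I over i = 1, …, 82, with X_I the indicator of one descent.
There are 82 indicators.
For each fixed i, the pair (π(i), π(i+1)) is a uniformly random ordered pair of distinct values from {1, …, 83}; by symmetry P[π(i) > π(i+1)] = 1/2.
By linearity: E[X] = 82 · (1/2) = (83 − 1) · (1/2) = 41 ≈ 41.00000.

E[X] = 41 = 41.00000.


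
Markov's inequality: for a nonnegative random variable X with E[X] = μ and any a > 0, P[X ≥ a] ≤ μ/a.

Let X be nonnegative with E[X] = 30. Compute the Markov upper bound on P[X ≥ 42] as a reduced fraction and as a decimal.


μ = E[X] = 30, a = 42.
Markov: P[X ≥ 42] ≤ μ/a = (30)/42 = 5/7.
Numerically: ≈ 0.7143.
(Since a = 42 > μ = 30.0000, the bound 5/7 is < 1 and informative.)

P[X ≥ 42] ≤ 5/7 ≈ 0.7143.


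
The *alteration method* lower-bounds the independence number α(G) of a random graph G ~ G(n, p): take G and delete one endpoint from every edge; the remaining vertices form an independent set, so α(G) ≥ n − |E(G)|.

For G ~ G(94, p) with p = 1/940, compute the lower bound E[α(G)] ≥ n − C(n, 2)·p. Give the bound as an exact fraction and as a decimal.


E[|E(G)|] = C(94, 2)·p = 4371 · (1/940) = 93/20.
E[α(G)] ≥ n − E[|E(G)|] = 94 − 93/20 = 1787/20.
Numerically: ≈ 89.350000.
(This is only a lower bound; the true E[α(G)] may be larger.)

E[α(G)] ≥ 1787/20 ≈ 89.350000.


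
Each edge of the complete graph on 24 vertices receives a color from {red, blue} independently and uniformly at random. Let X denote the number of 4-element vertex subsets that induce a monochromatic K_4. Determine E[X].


Let X = Σ_S X_S over the C(24, 4) = 10626 subsets S of size 4, where X_S = 1 if the K_4 on S is monochromatic.
For a fixed S, the K_4 on S has C(4, 2) = 6 edges. P[all 6 edges red] = (1/2)^6, and likewise for blue, so P[monochromatic] = 2·(1/2)^6 = 2^{1 − 6} = 1/32.
Summing: E[X] = C(24, 4) · 2^{1 − 6} = 10626 · 1/32 = 5313/16.
Numerically: E[X] ≈ 332.062.

E[X] = C(24,4)·2^(1−C(4,2)) = 5313/16 ≈ 332.062.


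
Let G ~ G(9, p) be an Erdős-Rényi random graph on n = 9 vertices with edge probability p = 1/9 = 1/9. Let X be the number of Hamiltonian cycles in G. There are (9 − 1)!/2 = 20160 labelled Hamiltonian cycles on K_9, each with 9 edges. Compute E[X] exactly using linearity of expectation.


K_9 has (9 − 1)!/2 = 20160 labelled Hamiltonian cycles.
For each such Hamiltonian cycle H, let X_H = 1 if all 9 edges of H are present in G. Then P[X_H = 1] = p^{9} = (1/9)^{9} = 1/387420489.
By linearity of expectation: E[X] = Σ_H E[X_H] = 20160 · p^{9} = 20160 · 1/387420489 = 2240/43046721.
Numerically: E[X] ≈ 5.2036e-05.

E[X] = 20160 · (1/9)^{9} = 2240/43046721 ≈ 5.2036e-05.


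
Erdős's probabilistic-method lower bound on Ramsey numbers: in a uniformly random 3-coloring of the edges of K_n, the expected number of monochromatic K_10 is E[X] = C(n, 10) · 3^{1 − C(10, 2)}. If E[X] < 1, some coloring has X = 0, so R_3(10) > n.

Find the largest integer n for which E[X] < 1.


We need C(n, 10) · 3^{1 − 45} < 1, i.e. C(n, 10) < 3^{45 − 1} = 984770902183611232881.
Check values of n near the boundary:
  n = 572: C(572, 10) = 954640815642161682606; 954640815642161682606 < 984770902183611232881? YES
  n = 573: C(573, 10) = 971597135635805762226; 971597135635805762226 < 984770902183611232881? YES
  n = 574: C(574, 10) = 988824035203816502691; 988824035203816502691 < 984770902183611232881? NO
  n = 575: C(575, 10) = 1006325345561406175305; 1006325345561406175305 < 984770902183611232881? NO
  n = 576: C(576, 10) = 1024104945306307344480; 1024104945306307344480 < 984770902183611232881? NO
The largest n with C(n, 10) < 984770902183611232881 is n = 573 (where E[X] = 35985079097622435638/36472996377170786403 ≈ 0.986623). Hence R_3(10) > 573, i.e. R_3(10) ≥ 574.

Largest n = 573; hence R_3(10) > 573.


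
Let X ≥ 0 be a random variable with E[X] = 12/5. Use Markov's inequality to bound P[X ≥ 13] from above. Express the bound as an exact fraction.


μ = E[X] = 12/5, a = 13.
Markov: P[X ≥ 13] ≤ μ/a = (12/5)/13 = 12/65.
Numerically: ≈ 0.184615.
(Since a = 13 > μ = 2.400000, the bound 12/65 is < 1 and informative.)

P[X ≥ 13] ≤ 12/65 ≈ 0.184615.


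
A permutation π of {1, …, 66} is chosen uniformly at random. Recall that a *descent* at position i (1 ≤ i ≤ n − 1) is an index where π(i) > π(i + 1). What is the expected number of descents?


Write X = Σ X_I over i = 1, …, 65, with X_I the indicator of one descent.
There are 65 indicators.
For each fixed i, the pair (π(i), π(i+1)) is a uniformly random ordered pair of distinct values from {1, …, 66}; by symmetry P[π(i) > π(i+1)] = 1/2.
By linearity: E[X] = 65 · (1/2) = (66 − 1) · (1/2) = 65/2 ≈ 32.5000.

E[X] = 65/2 = 32.5000.


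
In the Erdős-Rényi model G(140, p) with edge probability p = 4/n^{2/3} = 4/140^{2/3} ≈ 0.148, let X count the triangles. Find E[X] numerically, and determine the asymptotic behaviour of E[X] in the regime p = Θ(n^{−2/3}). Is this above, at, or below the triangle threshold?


Number of potential triangles: C(140, 3) = 447580.
Each occurs with probability p³ ≈ (0.148)³ ≈ 3.26531e-03.
By linearity: E[X] = C(140, 3)·p³ ≈ 447580 · 3.26531e-03 ≈ 1461.486.
Since α = 2/3 < 1, p = c/n^{2/3} ≫ 1/n is above the triangle threshold p ~ 1/n. Asymptotically E[X] ~ (c³/6)·n^{3(1−α)} = (4³/6)·n^{1} → ∞; triangles are abundant w.h.p.

E[X] ≈ 1461.486; in regime p = Θ(1/n^{2/3}) E[X] diverges (above the triangle threshold p ~ 1/n).


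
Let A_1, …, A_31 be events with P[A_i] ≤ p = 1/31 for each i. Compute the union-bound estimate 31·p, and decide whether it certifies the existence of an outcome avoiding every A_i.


Union bound: P[∪_{i=1}^{31} A_i] ≤ Σ_i P[A_i] ≤ 31·p = 31·(1/31) = 1.
Numerically: 1 ≈ 1.000.
Is 1 < 1? NO.
Since the bound 1 is ≥ 1, the union bound is uninformative here; it does NOT by itself certify existence.

31·p = 1 ≈ 1.000; existence NOT certified by the union bound.


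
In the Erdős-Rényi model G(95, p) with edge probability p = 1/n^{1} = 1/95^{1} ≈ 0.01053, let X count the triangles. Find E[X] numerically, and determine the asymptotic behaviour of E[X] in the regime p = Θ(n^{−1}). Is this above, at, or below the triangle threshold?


Number of potential triangles: C(95, 3) = 138415.
Each occurs with probability p³ ≈ (0.01053)³ ≈ 1.166351e-06.
By linearity: E[X] = C(95, 3)·p³ ≈ 138415 · 1.166351e-06 ≈ 0.1614.
Here α = 1, so p = 1/n is exactly at the triangle threshold p ~ 1/n. Asymptotically E[X] → c³/6 = 1³/6 = 1/6 ≈ 0.1667, a bounded constant. In this regime the triangle count is asymptotically Poisson(c³/6).

E[X] ≈ 0.1614; in regime p = Θ(1/n^{1}) E[X] stays bounded (at the triangle threshold p ~ 1/n).


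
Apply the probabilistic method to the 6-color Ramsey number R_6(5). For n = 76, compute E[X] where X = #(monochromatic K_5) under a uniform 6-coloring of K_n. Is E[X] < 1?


E[X] = C(76, 5) · 6^{1 − 10} = 18474840 · 6^{−9} = 18474840/10077696.
As a reduced fraction: E[X] = 256595/139968 ≈ 1.8332.
Is E[X] < 1? NO.
Since E[X] ≥ 1, the first-moment bound is inconclusive at n = 76; it does NOT by itself certify R_6(5) > 76.

E[X] = 256595/139968 ≈ 1.8332; E[X] ≥ 1; first-moment method inconclusive here.


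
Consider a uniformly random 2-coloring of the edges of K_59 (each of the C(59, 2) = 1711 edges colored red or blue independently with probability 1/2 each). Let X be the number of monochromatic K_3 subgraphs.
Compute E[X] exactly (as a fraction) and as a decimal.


Let X = Σ_S X_S over the C(59, 3) = 32509 subsets S of size 3, where X_S = 1 if the K_3 on S is monochromatic.
For a fixed S, the K_3 on S has C(3, 2) = 3 edges. P[all 3 edges red] = (1/2)^3, and likewise for blue, so P[monochromatic] = 2·(1/2)^3 = 2^{1 − 3} = 1/4.
By linearity: E[X] = C(59, 3) · 2^{1 − 3} = 32509 · 1/4 = 32509/4.
Numerically: E[X] ≈ 8127.250.

E[X] = C(59,3)·2^(1−C(3,2)) = 32509/4 ≈ 8127.250.


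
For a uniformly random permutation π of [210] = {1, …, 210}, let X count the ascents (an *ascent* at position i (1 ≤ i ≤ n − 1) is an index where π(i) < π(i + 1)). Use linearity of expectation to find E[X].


Write X = Σ X_I over i = 1, …, 209, with X_I the indicator of one ascent.
There are 209 indicators.
For each fixed i, the pair (π(i), π(i+1)) is a uniformly random ordered pair of distinct values from {1, …, 210}; by symmetry P[π(i) < π(i+1)] = 1/2.
By linearity: E[X] = 209 · (1/2) = (210 − 1) · (1/2) = 209/2 ≈ 104.50000.

E[X] = 209/2 = 104.50000.


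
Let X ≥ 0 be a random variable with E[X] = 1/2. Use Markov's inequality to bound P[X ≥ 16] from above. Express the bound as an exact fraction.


μ = E[X] = 1/2, a = 16.
Markov: P[X ≥ 16] ≤ μ/a = (1/2)/16 = 1/32.
Numerically: ≈ 0.031.
(Since a = 16 > μ = 0.500, the bound 1/32 is < 1 and informative.)

P[X ≥ 16] ≤ 1/32 ≈ 0.031.


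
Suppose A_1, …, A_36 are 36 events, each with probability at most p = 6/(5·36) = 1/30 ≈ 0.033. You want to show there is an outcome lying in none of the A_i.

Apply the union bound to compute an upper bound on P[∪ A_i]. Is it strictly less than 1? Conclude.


Union bound: P[∪_{i=1}^{36} A_i] ≤ Σ_i P[A_i] ≤ 36·p = 36·(1/30) = 6/5.
Numerically: 6/5 ≈ 1.200.
Is 6/5 < 1? NO.
Since the bound 6/5 is ≥ 1, the union bound is uninformative here; it does NOT by itself certify existence.

36·p = 6/5 ≈ 1.200; existence NOT certified by the union bound.


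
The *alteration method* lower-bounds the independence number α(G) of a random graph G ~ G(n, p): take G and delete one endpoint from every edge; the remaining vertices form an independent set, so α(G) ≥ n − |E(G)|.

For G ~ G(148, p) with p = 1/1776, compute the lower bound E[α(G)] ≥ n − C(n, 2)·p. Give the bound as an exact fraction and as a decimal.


E[|E(G)|] = C(148, 2)·p = 10878 · (1/1776) = 49/8.
E[α(G)] ≥ n − E[|E(G)|] = 148 − 49/8 = 1135/8.
Numerically: ≈ 141.875000.
(This is only a lower bound; the true E[α(G)] may be larger.)

E[α(G)] ≥ 1135/8 ≈ 141.875000.


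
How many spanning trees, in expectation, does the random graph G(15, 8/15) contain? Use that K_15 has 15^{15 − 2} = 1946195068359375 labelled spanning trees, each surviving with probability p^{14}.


K_15 has 15^{15 − 2} = 1946195068359375 labelled spanning trees.
For each such spanning tree H, let X_H = 1 if all 14 edges of H are present in G. Then P[X_H = 1] = p^{14} = (8/15)^{14} = 4398046511104/29192926025390625.
Summing the indicators: E[X] = Σ_H E[X_H] = 1946195068359375 · p^{14} = 1946195068359375 · 4398046511104/29192926025390625 = 4398046511104/15.
Numerically: E[X] ≈ 2.932e+11.

E[X] = 1946195068359375 · (8/15)^{14} = 4398046511104/15 ≈ 2.932e+11.


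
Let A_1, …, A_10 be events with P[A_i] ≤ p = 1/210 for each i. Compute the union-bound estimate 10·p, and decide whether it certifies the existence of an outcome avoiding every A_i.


Union bound: P[∪_{i=1}^{10} A_i] ≤ Σ_i P[A_i] ≤ 10·p = 10·(1/210) = 1/21.
Numerically: 1/21 ≈ 0.04762.
Is 1/21 < 1? YES.
Since P[∪ A_i] ≤ 1/21 < 1, the complement has P[∩ A_i^c] ≥ 1 − 1/21 = 20/21 > 0, so some outcome avoids every A_i.

10·p = 1/21 ≈ 0.04762; existence CERTIFIED by the union bound.


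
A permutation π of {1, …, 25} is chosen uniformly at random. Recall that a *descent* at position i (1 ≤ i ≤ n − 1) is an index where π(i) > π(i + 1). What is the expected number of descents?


Write X = Σ X_I over i = 1, …, 24, with X_I the indicator of one descent.
There are 24 indicators.
For each fixed i, the pair (π(i), π(i+1)) is a uniformly random ordered pair of distinct values from {1, …, 25}; by symmetry P[π(i) > π(i+1)] = 1/2.
By linearity: E[X] = 24 · (1/2) = (25 − 1) · (1/2) = 12 ≈ 12.000000.

E[X] = 12 = 12.000000.


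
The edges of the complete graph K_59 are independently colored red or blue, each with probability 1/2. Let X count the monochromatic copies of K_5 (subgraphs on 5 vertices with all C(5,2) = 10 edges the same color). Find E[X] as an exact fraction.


Let X = Σ_S X_S over the C(59, 5) = 5006386 subsets S of size 5, where X_S = 1 if the K_5 on S is monochromatic.
For a fixed S, the K_5 on S has C(5, 2) = 10 edges. P[all 10 edges red] = (1/2)^10, and likewise for blue, so P[monochromatic] = 2·(1/2)^10 = 2^{1 − 10} = 1/512.
By linearity: E[X] = C(59, 5) · 2^{1 − 10} = 5006386 · 1/512 = 2503193/256.
Numerically: E[X] ≈ 9778.09766.

E[X] = C(59,5)·2^(1−C(5,2)) = 2503193/256 ≈ 9778.09766.


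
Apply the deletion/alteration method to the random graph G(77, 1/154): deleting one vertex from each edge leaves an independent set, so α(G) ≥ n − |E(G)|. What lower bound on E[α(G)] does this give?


E[|E(G)|] = C(77, 2)·p = 2926 · (1/154) = 19.
E[α(G)] ≥ n − E[|E(G)|] = 77 − 19 = 58.
Numerically: ≈ 58.000.
(This is only a lower bound; the true E[α(G)] may be larger.)

E[α(G)] ≥ 58 ≈ 58.000.


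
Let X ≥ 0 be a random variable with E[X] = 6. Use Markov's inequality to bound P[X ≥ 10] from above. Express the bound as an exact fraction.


μ = E[X] = 6, a = 10.
Markov: P[X ≥ 10] ≤ μ/a = (6)/10 = 3/5.
Numerically: ≈ 0.6000.
(Since a = 10 > μ = 6.0000, the bound 3/5 is < 1 and informative.)

P[X ≥ 10] ≤ 3/5 ≈ 0.6000.


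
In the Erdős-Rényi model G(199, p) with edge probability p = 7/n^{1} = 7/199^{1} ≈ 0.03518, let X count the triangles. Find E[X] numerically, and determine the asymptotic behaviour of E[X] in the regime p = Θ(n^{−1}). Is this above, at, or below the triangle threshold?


Number of potential triangles: C(199, 3) = 1293699.
Each occurs with probability p³ ≈ (0.03518)³ ≈ 4.352461e-05.
By linearity: E[X] = C(199, 3)·p³ ≈ 1293699 · 4.352461e-05 ≈ 56.3077.
Here α = 1, so p = 7/n is exactly at the triangle threshold p ~ 1/n. Asymptotically E[X] → c³/6 = 7³/6 = 343/6 ≈ 57.1667, a bounded constant. In this regime the triangle count is asymptotically Poisson(c³/6).

E[X] ≈ 56.3077; in regime p = Θ(1/n^{1}) E[X] stays bounded (at the triangle threshold p ~ 1/n).


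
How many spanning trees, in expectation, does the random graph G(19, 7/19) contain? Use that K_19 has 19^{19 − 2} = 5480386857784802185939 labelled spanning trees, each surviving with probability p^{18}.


K_19 has 19^{19 − 2} = 5480386857784802185939 labelled spanning trees.
For each such spanning tree H, let X_H = 1 if all 18 edges of H are present in G. Then P[X_H = 1] = p^{18} = (7/19)^{18} = 1628413597910449/104127350297911241532841.
Summing the indicators: E[X] = Σ_H E[X_H] = 5480386857784802185939 · p^{18} = 5480386857784802185939 · 1628413597910449/104127350297911241532841 = 1628413597910449/19.
Numerically: E[X] ≈ 8.57e+13.

E[X] = 5480386857784802185939 · (7/19)^{18} = 1628413597910449/19 ≈ 8.57e+13.


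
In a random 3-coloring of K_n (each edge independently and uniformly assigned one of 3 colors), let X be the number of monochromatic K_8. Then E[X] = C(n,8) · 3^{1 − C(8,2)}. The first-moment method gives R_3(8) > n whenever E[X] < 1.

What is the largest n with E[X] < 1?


We need C(n, 8) · 3^{1 − 28} < 1, i.e. C(n, 8) < 3^{28 − 1} = 7625597484987.
Check values of n near the boundary:
  n = 153: C(153, 8) = 6183023199255; 6183023199255 < 7625597484987? YES
  n = 154: C(154, 8) = 6521818990995; 6521818990995 < 7625597484987? YES
  n = 155: C(155, 8) = 6876747915675; 6876747915675 < 7625597484987? YES
  n = 156: C(156, 8) = 7248464019225; 7248464019225 < 7625597484987? YES
  n = 157: C(157, 8) = 7637643295425; 7637643295425 < 7625597484987? NO
The largest n with C(n, 8) < 7625597484987 is n = 156 (where E[X] = 805384891025/847288609443 ≈ 0.95054). Hence R_3(8) > 156, i.e. R_3(8) ≥ 157.

Largest n = 156; hence R_3(8) > 156.


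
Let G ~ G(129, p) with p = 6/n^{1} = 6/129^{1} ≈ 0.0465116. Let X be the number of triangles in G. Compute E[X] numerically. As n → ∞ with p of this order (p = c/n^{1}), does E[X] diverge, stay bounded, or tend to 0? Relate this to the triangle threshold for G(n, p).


Number of potential triangles: C(129, 3) = 349504.
Each occurs with probability p³ ≈ (0.0465116)³ ≈ 1.00620071e-04.
By linearity: E[X] = C(129, 3)·p³ ≈ 349504 · 1.00620071e-04 ≈ 35.167117.
Here α = 1, so p = 6/n is exactly at the triangle threshold p ~ 1/n. Asymptotically E[X] → c³/6 = 6³/6 = 36 ≈ 36.000000, a bounded constant. In this regime the triangle count is asymptotically Poisson(c³/6).

E[X] ≈ 35.167117; in regime p = Θ(1/n^{1}) E[X] stays bounded (at the triangle threshold p ~ 1/n).


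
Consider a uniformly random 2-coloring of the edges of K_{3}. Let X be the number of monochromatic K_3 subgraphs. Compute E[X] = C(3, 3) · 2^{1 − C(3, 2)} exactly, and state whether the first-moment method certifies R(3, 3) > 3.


E[X] = C(3, 3) · 2^{1 − 3} = 1 · 2^{−2} = 1/4.
As a reduced fraction: E[X] = 1/4 ≈ 0.2500000.
Is E[X] < 1? YES.
Since E[X] < 1, there exists a 2-coloring of K_{3} with no monochromatic K_3; hence R(3, 3) > 3.

E[X] = 1/4 ≈ 0.2500000; E[X] < 1, so R(3, 3) > 3.


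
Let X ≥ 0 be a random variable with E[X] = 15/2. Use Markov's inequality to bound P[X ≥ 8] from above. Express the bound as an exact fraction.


μ = E[X] = 15/2, a = 8.
Markov: P[X ≥ 8] ≤ μ/a = (15/2)/8 = 15/16.
Numerically: ≈ 0.937500.
(Since a = 8 > μ = 7.500000, the bound 15/16 is < 1 and informative.)

P[X ≥ 8] ≤ 15/16 ≈ 0.937500.


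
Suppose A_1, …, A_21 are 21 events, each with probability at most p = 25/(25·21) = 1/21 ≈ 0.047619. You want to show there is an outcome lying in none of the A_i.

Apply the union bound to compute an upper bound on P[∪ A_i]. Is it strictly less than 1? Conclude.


Union bound: P[∪_{i=1}^{21} A_i] ≤ Σ_i P[A_i] ≤ 21·p = 21·(1/21) = 1.
Numerically: 1 ≈ 1.000000.
Is 1 < 1? NO.
Since the bound 1 is ≥ 1, the union bound is uninformative here; it does NOT by itself certify existence.

21·p = 1 ≈ 1.000000; existence NOT certified by the union bound.


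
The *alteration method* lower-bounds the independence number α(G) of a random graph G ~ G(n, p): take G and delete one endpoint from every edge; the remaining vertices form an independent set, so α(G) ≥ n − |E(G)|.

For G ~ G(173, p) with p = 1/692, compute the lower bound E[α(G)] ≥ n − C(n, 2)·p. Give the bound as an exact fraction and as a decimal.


E[|E(G)|] = C(173, 2)·p = 14878 · (1/692) = 43/2.
E[α(G)] ≥ n − E[|E(G)|] = 173 − 43/2 = 303/2.
Numerically: ≈ 151.500.
(This is only a lower bound; the true E[α(G)] may be larger.)

E[α(G)] ≥ 303/2 ≈ 151.500.


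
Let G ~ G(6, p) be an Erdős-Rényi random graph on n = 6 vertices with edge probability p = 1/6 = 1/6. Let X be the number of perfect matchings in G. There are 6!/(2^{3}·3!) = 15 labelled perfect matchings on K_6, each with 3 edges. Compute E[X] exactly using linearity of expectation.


K_6 has 6!/(2^{3}·3!) = 15 labelled perfect matchings.
For each such perfect matching H, let X_H = 1 if all 3 edges of H are present in G. Then P[X_H = 1] = p^{3} = (1/6)^{3} = 1/216.
Summing the indicators: E[X] = Σ_H E[X_H] = 15 · p^{3} = 15 · 1/216 = 5/72.
Numerically: E[X] ≈ 0.06944.

E[X] = 15 · (1/6)^{3} = 5/72 ≈ 0.06944.


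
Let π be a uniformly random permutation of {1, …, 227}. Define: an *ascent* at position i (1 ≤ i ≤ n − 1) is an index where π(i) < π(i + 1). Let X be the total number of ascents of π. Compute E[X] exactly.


Write X = Σ X_I over i = 1, …, 226, with X_I the indicator of one ascent.
There are 226 indicators.
For each fixed i, the pair (π(i), π(i+1)) is a uniformly random ordered pair of distinct values from {1, …, 227}; by symmetry P[π(i) < π(i+1)] = 1/2.
By linearity: E[X] = 226 · (1/2) = (227 − 1) · (1/2) = 113 ≈ 113.00000.

E[X] = 113 = 113.00000.


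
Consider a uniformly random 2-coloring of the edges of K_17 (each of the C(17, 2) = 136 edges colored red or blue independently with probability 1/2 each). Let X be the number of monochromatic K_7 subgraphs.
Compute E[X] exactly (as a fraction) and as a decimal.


Let X = Σ_S X_S over the C(17, 7) = 19448 subsets S of size 7, where X_S = 1 if the K_7 on S is monochromatic.
For a fixed S, the K_7 on S has C(7, 2) = 21 edges. P[all 21 edges red] = (1/2)^21, and likewise for blue, so P[monochromatic] = 2·(1/2)^21 = 2^{1 − 21} = 1/1048576.
By linearity of expectation: E[X] = C(17, 7) · 2^{1 − 21} = 19448 · 1/1048576 = 2431/131072.
Numerically: E[X] ≈ 0.01855.

E[X] = C(17,7)·2^(1−C(7,2)) = 2431/131072 ≈ 0.01855.


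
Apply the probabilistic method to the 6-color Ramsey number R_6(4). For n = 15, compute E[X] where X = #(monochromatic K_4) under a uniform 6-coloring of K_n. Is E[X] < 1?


E[X] = C(15, 4) · 6^{1 − 6} = 1365 · 6^{−5} = 1365/7776.
As a reduced fraction: E[X] = 455/2592 ≈ 0.1755.
Is E[X] < 1? YES.
Since E[X] < 1, there exists a 6-coloring of K_{15} with no monochromatic K_4; hence R_6(4) > 15.

E[X] = 455/2592 ≈ 0.1755; E[X] < 1, so R_6(4) > 15.


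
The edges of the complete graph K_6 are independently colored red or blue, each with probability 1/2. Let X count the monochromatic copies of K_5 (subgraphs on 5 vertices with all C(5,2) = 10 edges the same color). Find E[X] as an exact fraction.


Let X = Σ_S X_S over the C(6, 5) = 6 subsets S of size 5, where X_S = 1 if the K_5 on S is monochromatic.
For a fixed S, the K_5 on S has C(5, 2) = 10 edges. P[all 10 edges red] = (1/2)^10, and likewise for blue, so P[monochromatic] = 2·(1/2)^10 = 2^{1 − 10} = 1/512.
Summing: E[X] = C(6, 5) · 2^{1 − 10} = 6 · 1/512 = 3/256.
Numerically: E[X] ≈ 0.0117.

E[X] = C(6,5)·2^(1−C(5,2)) = 3/256 ≈ 0.0117.


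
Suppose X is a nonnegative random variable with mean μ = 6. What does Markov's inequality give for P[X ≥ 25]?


μ = E[X] = 6, a = 25.
Markov: P[X ≥ 25] ≤ μ/a = (6)/25 = 6/25.
Numerically: ≈ 0.2400.
(Since a = 25 > μ = 6.0000, the bound 6/25 is < 1 and informative.)

P[X ≥ 25] ≤ 6/25 ≈ 0.2400.


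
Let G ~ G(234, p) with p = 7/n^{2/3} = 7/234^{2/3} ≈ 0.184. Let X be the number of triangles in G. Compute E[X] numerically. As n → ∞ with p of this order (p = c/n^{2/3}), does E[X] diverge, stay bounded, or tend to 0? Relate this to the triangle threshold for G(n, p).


Number of potential triangles: C(234, 3) = 2108184.
Each occurs with probability p³ ≈ (0.184)³ ≈ 6.26415e-03.
By linearity: E[X] = C(234, 3)·p³ ≈ 2108184 · 6.26415e-03 ≈ 13205.989.
Since α = 2/3 < 1, p = c/n^{2/3} ≫ 1/n is above the triangle threshold p ~ 1/n. Asymptotically E[X] ~ (c³/6)·n^{3(1−α)} = (7³/6)·n^{1} → ∞; triangles are abundant w.h.p.

E[X] ≈ 13205.989; in regime p = Θ(1/n^{2/3}) E[X] diverges (above the triangle threshold p ~ 1/n).


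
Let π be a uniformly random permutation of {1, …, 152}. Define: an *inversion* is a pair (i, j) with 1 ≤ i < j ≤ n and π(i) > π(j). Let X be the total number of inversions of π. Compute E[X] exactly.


Write X = Σ X_I over the C(152, 2) = 11476 pairs i < j, with X_I the indicator of one inversion.
There are 11476 indicators.
For each fixed pair i < j, the values π(i) and π(j) are two distinct elements of {1, …, 152} in uniformly random order; by symmetry P[π(i) > π(j)] = 1/2.
By linearity: E[X] = 11476 · (1/2) = C(152, 2) · (1/2) = 11476/2 = 5738 ≈ 5738.0000.

E[X] = 5738 = 5738.0000.


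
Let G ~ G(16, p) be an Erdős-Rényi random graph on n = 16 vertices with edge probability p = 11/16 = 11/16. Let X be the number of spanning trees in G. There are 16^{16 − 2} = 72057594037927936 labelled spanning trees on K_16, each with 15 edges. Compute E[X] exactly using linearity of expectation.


K_16 has 16^{16 − 2} = 72057594037927936 labelled spanning trees.
For each such spanning tree H, let X_H = 1 if all 15 edges of H are present in G. Then P[X_H = 1] = p^{15} = (11/16)^{15} = 4177248169415651/1152921504606846976.
By linearity: E[X] = Σ_H E[X_H] = 72057594037927936 · p^{15} = 72057594037927936 · 4177248169415651/1152921504606846976 = 4177248169415651/16.
Numerically: E[X] ≈ 2.6108e+14.

E[X] = 72057594037927936 · (11/16)^{15} = 4177248169415651/16 ≈ 2.6108e+14.


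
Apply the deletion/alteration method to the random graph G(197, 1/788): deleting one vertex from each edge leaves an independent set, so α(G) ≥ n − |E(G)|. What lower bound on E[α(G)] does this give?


E[|E(G)|] = C(197, 2)·p = 19306 · (1/788) = 49/2.
E[α(G)] ≥ n − E[|E(G)|] = 197 − 49/2 = 345/2.
Numerically: ≈ 172.50000.
(This is only a lower bound; the true E[α(G)] may be larger.)

E[α(G)] ≥ 345/2 ≈ 172.50000.


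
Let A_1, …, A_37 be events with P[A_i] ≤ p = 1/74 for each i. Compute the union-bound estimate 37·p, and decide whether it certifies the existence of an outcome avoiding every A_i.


Union bound: P[∪_{i=1}^{37} A_i] ≤ Σ_i P[A_i] ≤ 37·p = 37·(1/74) = 1/2.
Numerically: 1/2 ≈ 0.50000.
Is 1/2 < 1? YES.
Since P[∪ A_i] ≤ 1/2 < 1, the complement has P[∩ A_i^c] ≥ 1 − 1/2 = 1/2 > 0, so some outcome avoids every A_i.

37·p = 1/2 ≈ 0.50000; existence CERTIFIED by the union bound.


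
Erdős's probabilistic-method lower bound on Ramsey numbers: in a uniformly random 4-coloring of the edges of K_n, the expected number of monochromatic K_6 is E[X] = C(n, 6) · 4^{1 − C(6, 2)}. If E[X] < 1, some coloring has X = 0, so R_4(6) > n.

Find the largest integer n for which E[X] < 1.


We need C(n, 6) · 4^{1 − 15} < 1, i.e. C(n, 6) < 4^{15 − 1} = 268435456.
Check values of n near the boundary:
  n = 73: C(73, 6) = 170230452; 170230452 < 268435456? YES
  n = 74: C(74, 6) = 185250786; 185250786 < 268435456? YES
  n = 75: C(75, 6) = 201359550; 201359550 < 268435456? YES
  n = 76: C(76, 6) = 218618940; 218618940 < 268435456? YES
  n = 77: C(77, 6) = 237093780; 237093780 < 268435456? YES
  n = 78: C(78, 6) = 256851595; 256851595 < 268435456? YES
  n = 79: C(79, 6) = 277962685; 277962685 < 268435456? NO
The largest n with C(n, 6) < 268435456 is n = 78 (where E[X] = 256851595/268435456 ≈ 0.95685). Hence R_4(6) > 78, i.e. R_4(6) ≥ 79.

Largest n = 78; hence R_4(6) > 78.
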